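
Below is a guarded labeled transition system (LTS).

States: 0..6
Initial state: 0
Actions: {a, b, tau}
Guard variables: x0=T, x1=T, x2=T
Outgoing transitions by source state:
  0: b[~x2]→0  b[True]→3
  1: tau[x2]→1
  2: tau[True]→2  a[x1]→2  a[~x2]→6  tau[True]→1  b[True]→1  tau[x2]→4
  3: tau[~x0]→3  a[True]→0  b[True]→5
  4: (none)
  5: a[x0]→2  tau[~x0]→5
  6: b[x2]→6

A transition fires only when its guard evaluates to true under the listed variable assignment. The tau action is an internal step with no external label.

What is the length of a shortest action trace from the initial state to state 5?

Answer: 2

Trace:
Breadth-first toward 5:
  Layer 0: {0}
  Layer 1: {3}
  Layer 2: {5}
5 enters at depth 2; path b·b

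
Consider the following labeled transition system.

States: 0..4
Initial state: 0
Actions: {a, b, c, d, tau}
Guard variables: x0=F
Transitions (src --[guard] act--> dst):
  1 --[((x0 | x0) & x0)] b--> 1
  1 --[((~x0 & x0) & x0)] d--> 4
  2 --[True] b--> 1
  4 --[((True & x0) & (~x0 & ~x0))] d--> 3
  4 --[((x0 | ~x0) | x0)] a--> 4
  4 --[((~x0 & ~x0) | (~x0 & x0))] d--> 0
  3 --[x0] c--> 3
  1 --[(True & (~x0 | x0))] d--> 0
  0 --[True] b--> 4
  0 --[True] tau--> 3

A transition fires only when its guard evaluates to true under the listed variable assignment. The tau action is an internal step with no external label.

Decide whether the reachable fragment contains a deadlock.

R = {0,3,4}
  0: b→4  tau→3  [deg 2]
  3: ∅  [no exit]
  4: a→4  d→0  [deg 2]
witness 3: tau

Answer: DEADLOCK at state 3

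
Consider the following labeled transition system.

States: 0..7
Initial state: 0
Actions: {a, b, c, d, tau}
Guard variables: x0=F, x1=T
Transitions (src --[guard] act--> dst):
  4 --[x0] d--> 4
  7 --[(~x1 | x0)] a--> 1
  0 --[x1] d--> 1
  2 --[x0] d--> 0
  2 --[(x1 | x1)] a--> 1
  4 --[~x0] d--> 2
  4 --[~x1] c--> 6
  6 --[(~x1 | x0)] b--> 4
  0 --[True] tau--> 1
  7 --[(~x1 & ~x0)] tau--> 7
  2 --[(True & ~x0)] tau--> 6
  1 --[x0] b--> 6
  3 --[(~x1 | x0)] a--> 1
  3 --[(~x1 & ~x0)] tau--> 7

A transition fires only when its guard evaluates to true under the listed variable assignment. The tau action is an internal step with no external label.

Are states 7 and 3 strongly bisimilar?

Compute ~ classes (split until stable):
  round 0: {{0,1,2,3,4,5,6,7}}
  round 1: {{0},{1,3,5,6,7},{2},{4}}
Fixed point at round 2; 4 class(es).
class of 7: {1,3,5,6,7}; class of 3: {1,3,5,6,7}

Answer: BISIMILAR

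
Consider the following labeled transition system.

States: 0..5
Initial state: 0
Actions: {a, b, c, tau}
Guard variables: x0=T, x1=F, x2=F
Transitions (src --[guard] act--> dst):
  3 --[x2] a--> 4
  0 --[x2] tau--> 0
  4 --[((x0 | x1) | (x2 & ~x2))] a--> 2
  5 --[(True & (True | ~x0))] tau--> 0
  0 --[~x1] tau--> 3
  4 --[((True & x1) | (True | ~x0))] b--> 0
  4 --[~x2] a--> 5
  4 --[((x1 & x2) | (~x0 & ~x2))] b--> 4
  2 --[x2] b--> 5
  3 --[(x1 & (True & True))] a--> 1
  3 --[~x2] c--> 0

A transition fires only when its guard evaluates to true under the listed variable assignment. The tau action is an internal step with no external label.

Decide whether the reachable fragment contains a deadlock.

Answer: DEADLOCK-FREE

Trace:
R = {0,3}
  0: tau→3  [deg 1]
  3: c→0  [deg 1]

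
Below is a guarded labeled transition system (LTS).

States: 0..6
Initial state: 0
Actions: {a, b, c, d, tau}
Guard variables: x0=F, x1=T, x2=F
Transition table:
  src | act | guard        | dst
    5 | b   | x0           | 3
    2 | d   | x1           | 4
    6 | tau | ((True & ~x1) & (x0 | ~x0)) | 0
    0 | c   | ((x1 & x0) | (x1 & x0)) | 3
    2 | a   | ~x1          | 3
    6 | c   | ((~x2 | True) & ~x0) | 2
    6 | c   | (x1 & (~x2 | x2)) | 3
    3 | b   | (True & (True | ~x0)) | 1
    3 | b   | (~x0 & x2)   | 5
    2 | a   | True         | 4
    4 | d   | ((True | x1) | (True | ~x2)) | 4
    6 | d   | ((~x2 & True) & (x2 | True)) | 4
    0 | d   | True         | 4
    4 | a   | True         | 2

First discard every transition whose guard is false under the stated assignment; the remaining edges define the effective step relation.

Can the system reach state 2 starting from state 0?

Answer: REACHABLE

Trace:
9 transition(s) survive guard evaluation.
depth 0: {0}
depth 1: {4}  total {0,4}
depth 2: {2}  total {0,2,4}
Reachable = {0,2,4}
witness 2: d·a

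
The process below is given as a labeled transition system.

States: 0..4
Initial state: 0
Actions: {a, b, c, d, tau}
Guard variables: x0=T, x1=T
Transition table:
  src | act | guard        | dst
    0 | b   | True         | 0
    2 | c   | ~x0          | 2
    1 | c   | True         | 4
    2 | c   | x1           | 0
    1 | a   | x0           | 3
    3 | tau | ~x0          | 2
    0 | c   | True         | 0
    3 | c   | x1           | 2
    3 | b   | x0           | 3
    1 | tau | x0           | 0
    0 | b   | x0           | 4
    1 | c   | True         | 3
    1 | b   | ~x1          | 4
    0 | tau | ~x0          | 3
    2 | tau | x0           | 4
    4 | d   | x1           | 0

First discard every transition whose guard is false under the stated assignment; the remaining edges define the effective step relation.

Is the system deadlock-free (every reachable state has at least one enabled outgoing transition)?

Answer: DEADLOCK-FREE

Analysis:
R = {0,4}
  0: b→0  b→4  c→0  [3 exit(s)]
  4: d→0  [1 exit(s)]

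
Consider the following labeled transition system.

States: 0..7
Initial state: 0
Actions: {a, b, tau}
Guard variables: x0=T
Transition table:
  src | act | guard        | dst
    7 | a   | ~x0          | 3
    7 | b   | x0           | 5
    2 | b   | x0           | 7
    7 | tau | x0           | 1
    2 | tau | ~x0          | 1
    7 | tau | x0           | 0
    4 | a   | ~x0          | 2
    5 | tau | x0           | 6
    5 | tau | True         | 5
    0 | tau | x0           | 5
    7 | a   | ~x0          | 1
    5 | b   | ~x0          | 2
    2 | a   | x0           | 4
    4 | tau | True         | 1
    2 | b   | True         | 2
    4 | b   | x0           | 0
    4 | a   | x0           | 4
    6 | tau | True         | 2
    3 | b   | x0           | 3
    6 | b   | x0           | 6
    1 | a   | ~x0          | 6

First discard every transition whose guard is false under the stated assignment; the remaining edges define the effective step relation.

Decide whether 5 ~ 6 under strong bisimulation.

Answer: NOT BISIMILAR

Trace:
Refine partition for ~:
  round 0: {{0,1,2,3,4,5,6,7}}
  round 1: {{0,5},{1},{2},{3},{4},{6,7}}
  round 2: {{0},{1},{2},{3},{4},{5},{6},{7}}
Fixed point at round 3; 8 class(es).
class of 5: {5}; class of 6: {6}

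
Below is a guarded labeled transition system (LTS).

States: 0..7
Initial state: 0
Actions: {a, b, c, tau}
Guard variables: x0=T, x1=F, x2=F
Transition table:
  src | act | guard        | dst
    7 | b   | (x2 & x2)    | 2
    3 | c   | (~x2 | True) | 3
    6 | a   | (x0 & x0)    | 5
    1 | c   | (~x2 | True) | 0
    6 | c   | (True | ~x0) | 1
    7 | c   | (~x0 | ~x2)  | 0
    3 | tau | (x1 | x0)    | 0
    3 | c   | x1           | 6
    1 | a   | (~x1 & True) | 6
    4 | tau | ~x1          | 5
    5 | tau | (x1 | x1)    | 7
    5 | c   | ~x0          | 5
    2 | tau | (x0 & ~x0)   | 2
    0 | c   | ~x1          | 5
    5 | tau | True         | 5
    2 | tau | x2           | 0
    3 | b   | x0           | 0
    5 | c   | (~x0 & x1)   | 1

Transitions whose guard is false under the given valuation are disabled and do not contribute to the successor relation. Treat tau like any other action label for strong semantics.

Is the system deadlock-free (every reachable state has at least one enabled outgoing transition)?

Answer: DEADLOCK-FREE

Working:
R = {0,5}
  0: c→5  [1 exit(s)]
  5: tau→5  [1 exit(s)]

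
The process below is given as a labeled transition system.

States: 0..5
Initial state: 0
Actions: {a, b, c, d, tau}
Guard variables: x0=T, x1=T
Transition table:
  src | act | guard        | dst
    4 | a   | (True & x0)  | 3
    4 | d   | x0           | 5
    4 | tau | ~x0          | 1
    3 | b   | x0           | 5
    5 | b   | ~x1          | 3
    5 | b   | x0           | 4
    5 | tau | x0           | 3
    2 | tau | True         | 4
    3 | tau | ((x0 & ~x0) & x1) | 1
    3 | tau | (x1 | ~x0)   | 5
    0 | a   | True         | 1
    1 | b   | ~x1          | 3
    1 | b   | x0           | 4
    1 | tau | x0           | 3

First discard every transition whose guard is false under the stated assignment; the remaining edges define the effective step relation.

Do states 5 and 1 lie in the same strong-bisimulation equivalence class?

Answer: BISIMILAR

Trace:
Refine partition for ~:
  π0 = {{0,1,2,3,4,5}}
  π1 = {{0},{1,3,5},{2},{4}}
  π2 = {{0},{1,5},{2},{3},{4}}
stable after 3 split(s): 5 block(s)
[5]={1,5}  [1]={1,5}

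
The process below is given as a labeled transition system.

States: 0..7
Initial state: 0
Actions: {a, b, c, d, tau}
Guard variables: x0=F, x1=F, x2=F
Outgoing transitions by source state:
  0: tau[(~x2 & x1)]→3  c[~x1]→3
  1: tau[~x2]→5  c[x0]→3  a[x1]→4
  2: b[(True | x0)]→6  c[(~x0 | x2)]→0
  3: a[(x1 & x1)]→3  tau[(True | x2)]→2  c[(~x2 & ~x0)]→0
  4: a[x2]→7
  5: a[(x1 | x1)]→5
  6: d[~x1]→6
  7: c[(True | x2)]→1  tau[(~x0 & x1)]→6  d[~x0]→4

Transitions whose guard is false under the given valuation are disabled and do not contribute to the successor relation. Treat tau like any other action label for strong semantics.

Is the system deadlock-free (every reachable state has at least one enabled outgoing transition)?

Reach set: {0,2,3,6}
  0: c→3  [deg 1]
  2: b→6  c→0  [deg 2]
  3: c→0  tau→2  [deg 2]
  6: d→6  [deg 1]

Answer: DEADLOCK-FREE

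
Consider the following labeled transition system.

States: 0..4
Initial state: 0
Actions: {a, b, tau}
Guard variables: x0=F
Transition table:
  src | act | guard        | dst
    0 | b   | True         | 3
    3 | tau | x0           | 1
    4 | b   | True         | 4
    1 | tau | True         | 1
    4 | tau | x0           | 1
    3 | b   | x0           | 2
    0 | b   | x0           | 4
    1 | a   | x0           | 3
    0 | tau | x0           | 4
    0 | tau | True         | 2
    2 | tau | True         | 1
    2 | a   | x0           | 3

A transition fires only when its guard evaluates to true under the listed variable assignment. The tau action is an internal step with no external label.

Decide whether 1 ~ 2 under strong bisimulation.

Bisimulation quotient by refinement:
  round 0: {{0,1,2,3,4}}
  round 1: {{0},{1,2},{3},{4}}
4 equivalence class(es) (converged in 2)
1∈{1,2}, 2∈{1,2}

Answer: BISIMILAR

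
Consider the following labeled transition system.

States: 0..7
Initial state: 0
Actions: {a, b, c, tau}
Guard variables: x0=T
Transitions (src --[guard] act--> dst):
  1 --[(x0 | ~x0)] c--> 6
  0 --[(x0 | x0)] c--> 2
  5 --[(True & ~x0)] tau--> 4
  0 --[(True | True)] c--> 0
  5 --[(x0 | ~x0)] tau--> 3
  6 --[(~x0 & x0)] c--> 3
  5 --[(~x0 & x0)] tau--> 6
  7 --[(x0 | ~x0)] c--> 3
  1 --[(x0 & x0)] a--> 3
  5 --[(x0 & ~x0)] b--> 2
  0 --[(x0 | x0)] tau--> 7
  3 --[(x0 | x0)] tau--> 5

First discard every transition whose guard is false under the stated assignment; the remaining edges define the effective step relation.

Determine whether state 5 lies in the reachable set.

Answer: REACHABLE

Working:
Guard filter leaves 8 enabled edge(s).
Layer 0: {0}
Layer 1: {2,7}  cumulative {0,2,7}
Layer 2: {3}  cumulative {0,2,3,7}
Layer 3: {5}  cumulative {0,2,3,5,7}
R = {0,2,3,5,7}
witness 5: tau·c·tau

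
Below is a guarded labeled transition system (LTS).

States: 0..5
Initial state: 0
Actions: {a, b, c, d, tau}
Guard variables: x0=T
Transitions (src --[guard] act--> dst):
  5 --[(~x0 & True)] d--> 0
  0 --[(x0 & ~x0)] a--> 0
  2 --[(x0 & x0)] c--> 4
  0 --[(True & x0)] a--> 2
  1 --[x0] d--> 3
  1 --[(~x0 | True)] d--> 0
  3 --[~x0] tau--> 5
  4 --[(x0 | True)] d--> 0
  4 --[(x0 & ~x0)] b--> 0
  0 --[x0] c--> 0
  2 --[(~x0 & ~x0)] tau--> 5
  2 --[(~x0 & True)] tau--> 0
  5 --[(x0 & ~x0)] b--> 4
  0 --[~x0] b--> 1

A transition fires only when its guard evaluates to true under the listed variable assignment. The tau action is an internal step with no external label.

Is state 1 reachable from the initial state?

Guard filter leaves 6 enabled edge(s).
depth 0: {0}
depth 1: {2}  cumulative {0,2}
depth 2: {4}  cumulative {0,2,4}
R = {0,2,4}

Answer: UNREACHABLE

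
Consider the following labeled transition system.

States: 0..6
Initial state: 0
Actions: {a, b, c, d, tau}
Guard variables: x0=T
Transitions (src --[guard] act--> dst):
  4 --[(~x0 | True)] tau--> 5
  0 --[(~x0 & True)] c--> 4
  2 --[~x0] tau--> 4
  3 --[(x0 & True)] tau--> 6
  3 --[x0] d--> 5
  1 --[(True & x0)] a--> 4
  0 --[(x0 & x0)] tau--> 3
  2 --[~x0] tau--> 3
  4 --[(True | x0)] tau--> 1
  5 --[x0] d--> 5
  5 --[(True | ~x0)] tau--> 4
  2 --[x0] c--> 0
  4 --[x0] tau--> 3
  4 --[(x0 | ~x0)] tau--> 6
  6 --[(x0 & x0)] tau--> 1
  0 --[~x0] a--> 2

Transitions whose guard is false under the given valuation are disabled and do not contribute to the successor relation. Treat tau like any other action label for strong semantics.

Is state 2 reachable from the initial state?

12 transition(s) survive guard evaluation.
depth 0: {0}
depth 1: {3}  now seen {0,3}
depth 2: {5,6}  now seen {0,3,5,6}
depth 3: {1,4}  now seen {0,1,3,4,5,6}
Reachable = {0,1,3,4,5,6}

Answer: UNREACHABLE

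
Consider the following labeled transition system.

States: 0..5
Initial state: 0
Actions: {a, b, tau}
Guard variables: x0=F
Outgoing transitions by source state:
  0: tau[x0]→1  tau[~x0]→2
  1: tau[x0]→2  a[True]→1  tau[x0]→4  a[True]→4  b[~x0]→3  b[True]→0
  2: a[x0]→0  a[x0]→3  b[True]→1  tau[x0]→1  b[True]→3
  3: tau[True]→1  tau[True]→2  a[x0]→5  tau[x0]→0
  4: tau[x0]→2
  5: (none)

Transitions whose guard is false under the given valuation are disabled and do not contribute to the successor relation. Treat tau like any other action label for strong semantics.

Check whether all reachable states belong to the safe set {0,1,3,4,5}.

Safe = {0,1,3,4,5}
Reach set: {0,1,2,3,4}
  0: ok
  1: ok
  2: VIOLATES
  3: ok
  4: ok
reach 2 via tau — violates

Answer: INVARIANT VIOLATED at state 2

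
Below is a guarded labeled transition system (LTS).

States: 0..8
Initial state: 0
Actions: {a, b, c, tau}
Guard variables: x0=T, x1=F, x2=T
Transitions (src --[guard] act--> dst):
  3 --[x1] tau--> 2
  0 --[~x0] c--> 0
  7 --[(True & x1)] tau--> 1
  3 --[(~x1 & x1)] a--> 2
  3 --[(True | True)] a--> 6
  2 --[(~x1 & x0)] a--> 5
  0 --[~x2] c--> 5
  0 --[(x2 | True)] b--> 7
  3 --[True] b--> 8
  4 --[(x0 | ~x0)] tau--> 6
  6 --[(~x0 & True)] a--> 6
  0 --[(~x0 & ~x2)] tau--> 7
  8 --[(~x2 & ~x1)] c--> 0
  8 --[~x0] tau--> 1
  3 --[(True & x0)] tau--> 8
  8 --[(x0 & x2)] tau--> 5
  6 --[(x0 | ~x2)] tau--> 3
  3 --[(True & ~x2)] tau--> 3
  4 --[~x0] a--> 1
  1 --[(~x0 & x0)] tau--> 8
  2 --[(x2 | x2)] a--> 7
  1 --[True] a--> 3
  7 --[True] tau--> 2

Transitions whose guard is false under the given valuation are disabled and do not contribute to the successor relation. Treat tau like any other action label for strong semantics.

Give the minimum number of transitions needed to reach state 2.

Breadth-first toward 2:
  Layer 0: {0}
  Layer 1: {7}
  Layer 2: {2}
depth(2)=2, e.g. b·tau

Answer: 2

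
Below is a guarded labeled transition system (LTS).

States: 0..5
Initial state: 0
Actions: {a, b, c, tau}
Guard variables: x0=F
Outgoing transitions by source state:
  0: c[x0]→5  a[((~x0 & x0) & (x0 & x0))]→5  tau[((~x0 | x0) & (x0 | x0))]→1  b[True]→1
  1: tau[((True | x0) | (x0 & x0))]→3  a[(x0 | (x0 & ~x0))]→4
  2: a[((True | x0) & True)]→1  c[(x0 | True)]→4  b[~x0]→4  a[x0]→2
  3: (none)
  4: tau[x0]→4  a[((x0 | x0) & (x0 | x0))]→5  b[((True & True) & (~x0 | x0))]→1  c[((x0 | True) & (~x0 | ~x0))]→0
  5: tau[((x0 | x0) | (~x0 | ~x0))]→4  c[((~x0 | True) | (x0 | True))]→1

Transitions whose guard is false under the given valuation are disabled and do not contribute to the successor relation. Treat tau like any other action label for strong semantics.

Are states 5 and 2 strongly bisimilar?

Bisimulation quotient by refinement:
  P[0] = {{0,1,2,3,4,5}}
  P[1] = {{0},{1},{2},{3},{4},{5}}
6 equivalence class(es) (converged in 2)
5∈{5}, 2∈{2}

Answer: NOT BISIMILAR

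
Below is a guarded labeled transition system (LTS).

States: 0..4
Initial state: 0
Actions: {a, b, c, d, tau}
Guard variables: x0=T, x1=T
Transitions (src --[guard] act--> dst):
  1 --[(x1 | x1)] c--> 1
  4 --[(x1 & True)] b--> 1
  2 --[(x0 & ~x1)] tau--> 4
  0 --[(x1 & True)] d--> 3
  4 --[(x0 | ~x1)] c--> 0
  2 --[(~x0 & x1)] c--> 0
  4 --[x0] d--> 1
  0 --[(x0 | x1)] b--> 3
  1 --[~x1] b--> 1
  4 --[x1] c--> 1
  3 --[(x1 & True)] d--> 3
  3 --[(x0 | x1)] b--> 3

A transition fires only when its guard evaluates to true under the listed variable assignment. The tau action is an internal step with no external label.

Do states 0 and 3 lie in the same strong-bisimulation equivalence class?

Answer: BISIMILAR

Analysis:
Bisimulation quotient by refinement:
  round 0: {{0,1,2,3,4}}
  round 1: {{0,3},{1},{2},{4}}
Fixed point at round 2; 4 class(es).
class of 0: {0,3}; class of 3: {0,3}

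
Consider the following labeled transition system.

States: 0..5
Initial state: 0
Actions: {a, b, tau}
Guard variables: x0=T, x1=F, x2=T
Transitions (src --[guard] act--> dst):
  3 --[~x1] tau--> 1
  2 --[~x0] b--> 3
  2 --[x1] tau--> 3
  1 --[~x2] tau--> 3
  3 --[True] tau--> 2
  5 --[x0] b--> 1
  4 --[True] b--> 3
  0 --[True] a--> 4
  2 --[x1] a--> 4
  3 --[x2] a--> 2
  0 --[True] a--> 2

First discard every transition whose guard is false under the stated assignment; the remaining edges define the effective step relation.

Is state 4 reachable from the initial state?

After dropping false guards: 7 live edges.
L0 = {0}
L1 = {2,4}  now seen {0,2,4}
L2 = {3}  now seen {0,2,3,4}
L3 = {1}  now seen {0,1,2,3,4}
Reach set: {0,1,2,3,4}
witness 4: a

Answer: REACHABLE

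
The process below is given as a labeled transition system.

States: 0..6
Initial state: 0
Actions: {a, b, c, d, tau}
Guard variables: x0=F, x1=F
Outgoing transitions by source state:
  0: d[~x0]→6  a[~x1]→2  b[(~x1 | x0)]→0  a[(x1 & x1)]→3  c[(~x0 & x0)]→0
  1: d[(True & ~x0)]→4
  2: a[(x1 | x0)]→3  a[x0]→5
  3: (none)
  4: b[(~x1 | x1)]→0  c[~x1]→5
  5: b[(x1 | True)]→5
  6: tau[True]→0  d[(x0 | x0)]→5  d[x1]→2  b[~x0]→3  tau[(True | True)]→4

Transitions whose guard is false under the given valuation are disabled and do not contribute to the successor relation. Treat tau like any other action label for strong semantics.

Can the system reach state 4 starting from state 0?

10 transition(s) survive guard evaluation.
depth 0: {0}
depth 1: {2,6}  now seen {0,2,6}
depth 2: {3,4}  now seen {0,2,3,4,6}
depth 3: {5}  now seen {0,2,3,4,5,6}
R = {0,2,3,4,5,6}
Path to 4: d·tau

Answer: REACHABLE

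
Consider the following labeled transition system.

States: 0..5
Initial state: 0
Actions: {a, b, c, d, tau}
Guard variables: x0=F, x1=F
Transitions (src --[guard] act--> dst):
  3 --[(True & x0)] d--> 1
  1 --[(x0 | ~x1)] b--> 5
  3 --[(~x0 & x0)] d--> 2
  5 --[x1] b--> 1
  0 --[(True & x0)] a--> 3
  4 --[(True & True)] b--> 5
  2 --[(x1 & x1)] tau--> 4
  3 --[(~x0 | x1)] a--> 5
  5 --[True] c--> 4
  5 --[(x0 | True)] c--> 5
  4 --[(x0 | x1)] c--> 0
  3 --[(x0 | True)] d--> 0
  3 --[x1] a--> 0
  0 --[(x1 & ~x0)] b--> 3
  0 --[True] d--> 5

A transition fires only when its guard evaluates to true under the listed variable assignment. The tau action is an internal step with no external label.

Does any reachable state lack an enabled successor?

Reachable = {0,4,5}
  0: d→5  [1 out]
  4: b→5  [1 out]
  5: c→4  c→5  [2 out]

Answer: DEADLOCK-FREE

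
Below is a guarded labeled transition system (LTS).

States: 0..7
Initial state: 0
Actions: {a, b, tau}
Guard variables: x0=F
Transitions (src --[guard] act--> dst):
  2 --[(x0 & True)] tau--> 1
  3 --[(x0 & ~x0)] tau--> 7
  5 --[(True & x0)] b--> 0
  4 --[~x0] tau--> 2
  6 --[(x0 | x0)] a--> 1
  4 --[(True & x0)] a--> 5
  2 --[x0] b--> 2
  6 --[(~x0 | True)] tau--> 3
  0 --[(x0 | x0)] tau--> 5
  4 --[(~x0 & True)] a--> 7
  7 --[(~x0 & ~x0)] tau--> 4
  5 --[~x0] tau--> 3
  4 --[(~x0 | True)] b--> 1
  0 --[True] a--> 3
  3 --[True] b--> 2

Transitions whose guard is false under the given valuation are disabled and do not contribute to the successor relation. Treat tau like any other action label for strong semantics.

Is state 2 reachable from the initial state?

Answer: REACHABLE

Working:
After dropping false guards: 8 live edges.
L0 = {0}
L1 = {3}  cumulative {0,3}
L2 = {2}  cumulative {0,2,3}
Reach set: {0,2,3}
Path to 2: a·b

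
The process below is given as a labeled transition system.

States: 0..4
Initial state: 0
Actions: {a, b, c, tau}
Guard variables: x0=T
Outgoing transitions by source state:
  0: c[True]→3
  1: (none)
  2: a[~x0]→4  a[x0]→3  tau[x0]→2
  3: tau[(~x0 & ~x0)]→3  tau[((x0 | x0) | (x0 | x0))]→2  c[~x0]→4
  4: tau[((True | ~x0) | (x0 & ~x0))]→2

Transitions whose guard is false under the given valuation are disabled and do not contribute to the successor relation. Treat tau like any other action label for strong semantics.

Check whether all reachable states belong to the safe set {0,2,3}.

Answer: INVARIANT HOLDS

Analysis:
Allowed set {0,2,3}
Reachable = {0,2,3}
  0: safe
  2: safe
  3: safe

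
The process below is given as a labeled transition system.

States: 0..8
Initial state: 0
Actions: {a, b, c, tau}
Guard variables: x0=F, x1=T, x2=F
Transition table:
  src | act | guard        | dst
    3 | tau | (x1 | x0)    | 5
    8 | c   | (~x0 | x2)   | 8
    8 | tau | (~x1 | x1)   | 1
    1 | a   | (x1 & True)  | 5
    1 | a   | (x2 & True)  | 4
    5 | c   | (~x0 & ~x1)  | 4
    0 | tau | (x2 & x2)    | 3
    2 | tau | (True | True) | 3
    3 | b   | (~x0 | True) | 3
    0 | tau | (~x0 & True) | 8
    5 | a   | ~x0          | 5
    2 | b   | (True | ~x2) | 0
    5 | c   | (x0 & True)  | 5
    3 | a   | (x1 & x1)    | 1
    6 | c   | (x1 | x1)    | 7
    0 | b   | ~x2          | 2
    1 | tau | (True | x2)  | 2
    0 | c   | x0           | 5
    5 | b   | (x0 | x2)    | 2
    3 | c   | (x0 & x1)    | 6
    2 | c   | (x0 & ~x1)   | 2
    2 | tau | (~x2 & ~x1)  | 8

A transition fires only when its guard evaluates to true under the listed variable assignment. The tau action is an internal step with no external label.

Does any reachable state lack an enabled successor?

Reachable = {0,1,2,3,5,8}
  0: b→2  tau→8  [deg 2]
  1: a→5  tau→2  [deg 2]
  2: b→0  tau→3  [deg 2]
  3: a→1  b→3  tau→5  [deg 3]
  5: a→5  [deg 1]
  8: c→8  tau→1  [deg 2]

Answer: DEADLOCK-FREE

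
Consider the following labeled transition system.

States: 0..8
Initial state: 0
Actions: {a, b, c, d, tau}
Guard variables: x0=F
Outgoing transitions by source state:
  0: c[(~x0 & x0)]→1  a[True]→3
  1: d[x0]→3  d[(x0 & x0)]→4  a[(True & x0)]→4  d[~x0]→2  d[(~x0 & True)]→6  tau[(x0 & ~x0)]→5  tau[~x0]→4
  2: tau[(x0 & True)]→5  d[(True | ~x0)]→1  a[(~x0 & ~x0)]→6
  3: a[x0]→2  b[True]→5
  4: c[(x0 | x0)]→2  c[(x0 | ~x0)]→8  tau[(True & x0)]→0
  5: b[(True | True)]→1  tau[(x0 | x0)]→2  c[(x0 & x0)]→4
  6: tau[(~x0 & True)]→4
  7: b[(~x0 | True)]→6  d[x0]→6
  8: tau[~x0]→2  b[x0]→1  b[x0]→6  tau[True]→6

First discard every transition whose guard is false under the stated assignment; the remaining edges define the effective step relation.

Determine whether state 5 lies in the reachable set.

After dropping false guards: 13 live edges.
depth 0: {0}
depth 1: {3}  cumulative {0,3}
depth 2: {5}  cumulative {0,3,5}
depth 3: {1}  cumulative {0,1,3,5}
depth 4: {2,4,6}  cumulative {0,1,2,3,4,5,6}
depth 5: {8}  cumulative {0,1,2,3,4,5,6,8}
R = {0,1,2,3,4,5,6,8}
trace reaching 5: a·b

Answer: REACHABLE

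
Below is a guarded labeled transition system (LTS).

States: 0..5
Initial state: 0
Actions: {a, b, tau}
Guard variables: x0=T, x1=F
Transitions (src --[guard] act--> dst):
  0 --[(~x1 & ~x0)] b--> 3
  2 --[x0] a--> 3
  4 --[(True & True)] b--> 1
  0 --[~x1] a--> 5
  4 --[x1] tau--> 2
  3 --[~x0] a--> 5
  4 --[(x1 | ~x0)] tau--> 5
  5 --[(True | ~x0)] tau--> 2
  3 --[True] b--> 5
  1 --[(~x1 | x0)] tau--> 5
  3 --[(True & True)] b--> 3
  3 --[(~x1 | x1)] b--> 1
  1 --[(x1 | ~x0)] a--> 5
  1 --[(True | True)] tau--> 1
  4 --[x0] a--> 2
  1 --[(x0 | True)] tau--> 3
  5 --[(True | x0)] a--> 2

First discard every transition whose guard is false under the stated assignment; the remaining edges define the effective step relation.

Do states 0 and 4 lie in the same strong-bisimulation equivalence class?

Answer: NOT BISIMILAR

Working:
Bisimulation quotient by refinement:
  round 0: {{0,1,2,3,4,5}}
  round 1: {{0,2},{1},{3},{4},{5}}
  round 2: {{0},{1},{2},{3},{4},{5}}
stable after 3 split(s): 6 block(s)
0∈{0}, 4∈{4}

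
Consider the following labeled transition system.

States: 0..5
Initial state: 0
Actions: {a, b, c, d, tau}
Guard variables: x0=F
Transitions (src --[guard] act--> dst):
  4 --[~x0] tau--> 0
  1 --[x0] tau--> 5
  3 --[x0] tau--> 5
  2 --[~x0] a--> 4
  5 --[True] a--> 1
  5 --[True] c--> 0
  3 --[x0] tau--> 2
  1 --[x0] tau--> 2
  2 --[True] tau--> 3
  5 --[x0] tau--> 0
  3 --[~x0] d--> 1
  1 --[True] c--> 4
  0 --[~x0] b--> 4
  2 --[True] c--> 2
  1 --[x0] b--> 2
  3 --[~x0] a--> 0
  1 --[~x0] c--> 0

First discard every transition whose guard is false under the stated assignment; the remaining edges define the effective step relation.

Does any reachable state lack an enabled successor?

R = {0,4}
  0: b→4  [1 exit(s)]
  4: tau→0  [1 exit(s)]

Answer: DEADLOCK-FREE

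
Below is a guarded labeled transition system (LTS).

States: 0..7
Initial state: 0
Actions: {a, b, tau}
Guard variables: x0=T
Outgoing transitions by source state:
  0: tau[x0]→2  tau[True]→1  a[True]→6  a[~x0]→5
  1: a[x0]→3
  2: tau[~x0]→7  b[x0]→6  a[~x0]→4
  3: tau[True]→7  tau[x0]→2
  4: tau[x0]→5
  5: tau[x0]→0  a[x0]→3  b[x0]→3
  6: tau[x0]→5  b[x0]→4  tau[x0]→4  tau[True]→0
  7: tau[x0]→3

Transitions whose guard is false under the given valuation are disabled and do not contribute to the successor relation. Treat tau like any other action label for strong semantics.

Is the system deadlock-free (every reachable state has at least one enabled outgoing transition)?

Answer: DEADLOCK-FREE

Analysis:
Reachable = {0,1,2,3,4,5,6,7}
  0: a→6  tau→1  tau→2  [deg 3]
  1: a→3  [deg 1]
  2: b→6  [deg 1]
  3: tau→2  tau→7  [deg 2]
  4: tau→5  [deg 1]
  5: a→3  b→3  tau→0  [deg 3]
  6: b→4  tau→0  tau→4  tau→5  [deg 4]
  7: tau→3  [deg 1]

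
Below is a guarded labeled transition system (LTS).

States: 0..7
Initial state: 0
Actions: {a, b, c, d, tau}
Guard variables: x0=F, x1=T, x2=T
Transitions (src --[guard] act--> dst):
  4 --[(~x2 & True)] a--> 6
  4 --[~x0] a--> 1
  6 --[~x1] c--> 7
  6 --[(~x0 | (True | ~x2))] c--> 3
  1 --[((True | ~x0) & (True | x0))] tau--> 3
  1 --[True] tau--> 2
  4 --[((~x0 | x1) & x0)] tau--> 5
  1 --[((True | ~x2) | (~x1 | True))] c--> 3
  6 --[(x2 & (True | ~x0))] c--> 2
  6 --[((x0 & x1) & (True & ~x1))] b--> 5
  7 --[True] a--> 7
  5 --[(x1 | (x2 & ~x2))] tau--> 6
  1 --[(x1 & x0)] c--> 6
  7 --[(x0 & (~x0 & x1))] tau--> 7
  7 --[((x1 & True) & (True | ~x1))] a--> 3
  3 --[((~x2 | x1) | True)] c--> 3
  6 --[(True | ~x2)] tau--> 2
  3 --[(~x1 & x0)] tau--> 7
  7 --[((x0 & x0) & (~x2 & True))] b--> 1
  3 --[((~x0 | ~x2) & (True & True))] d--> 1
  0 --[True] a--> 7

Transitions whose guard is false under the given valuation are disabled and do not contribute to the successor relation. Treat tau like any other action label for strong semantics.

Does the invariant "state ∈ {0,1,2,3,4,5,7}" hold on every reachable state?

Inv-set: {0,1,2,3,4,5,7}
Reach set: {0,1,2,3,7}
  0: ok
  1: ok
  2: ok
  3: ok
  7: ok

Answer: INVARIANT HOLDS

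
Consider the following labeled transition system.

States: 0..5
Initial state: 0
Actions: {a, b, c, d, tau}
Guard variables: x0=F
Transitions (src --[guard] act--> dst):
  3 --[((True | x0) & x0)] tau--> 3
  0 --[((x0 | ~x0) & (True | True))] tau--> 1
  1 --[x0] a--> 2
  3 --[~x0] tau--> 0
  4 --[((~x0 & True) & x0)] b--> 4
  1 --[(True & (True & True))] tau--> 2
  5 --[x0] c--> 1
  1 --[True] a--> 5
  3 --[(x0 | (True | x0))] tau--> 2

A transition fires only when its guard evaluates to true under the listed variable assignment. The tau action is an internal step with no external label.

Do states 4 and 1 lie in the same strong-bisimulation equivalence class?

Answer: NOT BISIMILAR

Working:
Bisimulation quotient by refinement:
  P[0] = {{0,1,2,3,4,5}}
  P[1] = {{0,3},{1},{2,4,5}}
  P[2] = {{0},{1},{2,4,5},{3}}
stable after 3 split(s): 4 block(s)
class of 4: {2,4,5}; class of 1: {1}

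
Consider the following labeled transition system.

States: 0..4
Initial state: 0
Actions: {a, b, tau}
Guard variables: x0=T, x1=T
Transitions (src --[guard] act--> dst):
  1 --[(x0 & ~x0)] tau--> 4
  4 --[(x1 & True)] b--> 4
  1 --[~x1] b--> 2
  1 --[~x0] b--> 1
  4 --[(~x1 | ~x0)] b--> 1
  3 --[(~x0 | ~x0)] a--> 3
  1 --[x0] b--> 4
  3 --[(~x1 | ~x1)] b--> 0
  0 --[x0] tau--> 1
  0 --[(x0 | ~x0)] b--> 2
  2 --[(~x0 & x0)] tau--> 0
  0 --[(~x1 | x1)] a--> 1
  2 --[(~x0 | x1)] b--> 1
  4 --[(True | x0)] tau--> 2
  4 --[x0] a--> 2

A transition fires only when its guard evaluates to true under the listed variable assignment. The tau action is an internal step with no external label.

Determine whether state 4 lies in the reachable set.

Answer: REACHABLE

Trace:
Guard filter leaves 8 enabled edge(s).
L0 = {0}
L1 = {1,2}  now seen {0,1,2}
L2 = {4}  now seen {0,1,2,4}
R = {0,1,2,4}
Path to 4: tau·b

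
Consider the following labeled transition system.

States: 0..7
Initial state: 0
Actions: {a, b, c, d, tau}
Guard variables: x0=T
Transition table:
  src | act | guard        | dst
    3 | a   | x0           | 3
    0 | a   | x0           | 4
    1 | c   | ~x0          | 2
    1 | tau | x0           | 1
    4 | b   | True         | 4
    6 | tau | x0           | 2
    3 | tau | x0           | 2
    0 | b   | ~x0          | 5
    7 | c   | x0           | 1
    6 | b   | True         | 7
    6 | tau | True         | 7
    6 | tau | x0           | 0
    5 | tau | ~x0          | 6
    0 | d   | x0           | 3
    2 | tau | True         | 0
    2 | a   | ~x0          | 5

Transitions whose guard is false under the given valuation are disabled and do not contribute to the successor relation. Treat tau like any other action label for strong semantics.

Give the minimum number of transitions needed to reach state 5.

BFS to 5:
  depth 0: {0}
  depth 1: {3,4}
  depth 2: {2}
5 never appears.

Answer: UNREACHABLE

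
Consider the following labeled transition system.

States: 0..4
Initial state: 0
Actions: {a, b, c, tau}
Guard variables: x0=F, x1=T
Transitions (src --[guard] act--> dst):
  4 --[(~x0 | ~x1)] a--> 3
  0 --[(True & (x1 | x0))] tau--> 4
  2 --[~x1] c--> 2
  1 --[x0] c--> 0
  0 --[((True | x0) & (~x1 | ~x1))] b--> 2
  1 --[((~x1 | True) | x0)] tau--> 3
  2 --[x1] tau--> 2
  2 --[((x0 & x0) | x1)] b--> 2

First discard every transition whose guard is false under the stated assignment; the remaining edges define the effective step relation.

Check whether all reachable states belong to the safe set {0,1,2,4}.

Answer: INVARIANT VIOLATED at state 3

Working:
Inv-set: {0,1,2,4}
R = {0,3,4}
  0: ok
  3: outside
  4: ok
reach 3 via tau·a — violates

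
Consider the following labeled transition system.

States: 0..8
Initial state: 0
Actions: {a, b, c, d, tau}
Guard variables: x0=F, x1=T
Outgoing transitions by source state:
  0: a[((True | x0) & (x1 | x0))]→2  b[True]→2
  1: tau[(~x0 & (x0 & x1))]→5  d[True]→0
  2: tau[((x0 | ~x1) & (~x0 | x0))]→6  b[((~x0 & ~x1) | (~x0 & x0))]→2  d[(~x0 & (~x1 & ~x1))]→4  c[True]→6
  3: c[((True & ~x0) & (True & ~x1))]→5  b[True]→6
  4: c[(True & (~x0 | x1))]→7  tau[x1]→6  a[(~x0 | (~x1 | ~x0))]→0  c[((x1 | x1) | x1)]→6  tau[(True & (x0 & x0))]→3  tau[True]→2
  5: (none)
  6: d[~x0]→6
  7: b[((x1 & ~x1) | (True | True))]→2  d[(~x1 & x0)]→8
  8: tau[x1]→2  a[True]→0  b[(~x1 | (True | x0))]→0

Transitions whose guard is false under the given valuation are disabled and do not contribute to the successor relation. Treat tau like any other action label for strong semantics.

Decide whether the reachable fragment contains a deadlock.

Answer: DEADLOCK-FREE

Analysis:
Reach set: {0,2,6}
  0: a→2  b→2  [deg 2]
  2: c→6  [deg 1]
  6: d→6  [deg 1]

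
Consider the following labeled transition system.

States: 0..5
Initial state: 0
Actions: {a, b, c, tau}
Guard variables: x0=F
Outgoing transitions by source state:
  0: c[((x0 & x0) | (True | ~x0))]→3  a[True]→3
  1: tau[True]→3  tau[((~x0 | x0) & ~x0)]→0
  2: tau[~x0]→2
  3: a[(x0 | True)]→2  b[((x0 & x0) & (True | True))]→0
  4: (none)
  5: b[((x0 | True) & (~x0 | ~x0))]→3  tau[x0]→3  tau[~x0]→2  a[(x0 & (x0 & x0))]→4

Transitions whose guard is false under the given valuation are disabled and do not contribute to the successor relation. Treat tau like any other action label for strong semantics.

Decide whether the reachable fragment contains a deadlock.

R = {0,2,3}
  0: a→3  c→3  [2 out]
  2: tau→2  [1 out]
  3: a→2  [1 out]

Answer: DEADLOCK-FREE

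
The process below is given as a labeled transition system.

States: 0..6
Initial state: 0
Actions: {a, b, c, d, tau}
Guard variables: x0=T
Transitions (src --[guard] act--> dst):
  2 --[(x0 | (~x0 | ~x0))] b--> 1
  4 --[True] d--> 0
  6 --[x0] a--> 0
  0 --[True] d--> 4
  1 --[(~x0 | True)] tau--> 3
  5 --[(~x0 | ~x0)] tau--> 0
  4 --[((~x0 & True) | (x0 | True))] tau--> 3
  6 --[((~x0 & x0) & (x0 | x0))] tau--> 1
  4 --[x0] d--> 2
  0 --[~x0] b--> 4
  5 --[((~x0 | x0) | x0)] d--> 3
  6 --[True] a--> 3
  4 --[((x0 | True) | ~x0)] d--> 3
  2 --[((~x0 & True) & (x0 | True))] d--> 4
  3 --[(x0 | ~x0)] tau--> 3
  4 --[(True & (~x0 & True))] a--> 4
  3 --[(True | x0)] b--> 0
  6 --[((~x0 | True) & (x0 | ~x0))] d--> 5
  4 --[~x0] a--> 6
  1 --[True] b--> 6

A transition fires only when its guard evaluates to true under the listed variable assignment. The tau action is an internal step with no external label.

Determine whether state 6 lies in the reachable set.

Answer: REACHABLE

Working:
14 transition(s) survive guard evaluation.
Layer 0: {0}
Layer 1: {4}  total {0,4}
Layer 2: {2,3}  total {0,2,3,4}
Layer 3: {1}  total {0,1,2,3,4}
Layer 4: {6}  total {0,1,2,3,4,6}
Layer 5: {5}  total {0,1,2,3,4,5,6}
Reachable = {0,1,2,3,4,5,6}
witness 6: d·d·b·b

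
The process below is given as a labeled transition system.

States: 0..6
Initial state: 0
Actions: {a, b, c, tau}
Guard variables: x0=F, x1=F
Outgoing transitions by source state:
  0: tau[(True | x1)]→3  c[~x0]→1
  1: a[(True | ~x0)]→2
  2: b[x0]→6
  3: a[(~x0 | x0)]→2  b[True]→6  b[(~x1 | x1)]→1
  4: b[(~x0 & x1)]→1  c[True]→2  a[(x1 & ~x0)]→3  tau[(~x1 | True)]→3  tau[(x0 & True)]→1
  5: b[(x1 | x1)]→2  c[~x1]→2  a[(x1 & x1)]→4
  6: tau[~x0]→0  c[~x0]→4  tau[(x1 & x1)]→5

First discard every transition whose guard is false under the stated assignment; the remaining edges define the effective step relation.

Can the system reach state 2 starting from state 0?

Answer: REACHABLE

Trace:
After dropping false guards: 11 live edges.
Layer 0: {0}
Layer 1: {1,3}  total {0,1,3}
Layer 2: {2,6}  total {0,1,2,3,6}
Layer 3: {4}  total {0,1,2,3,4,6}
Reachable = {0,1,2,3,4,6}
witness 2: tau·a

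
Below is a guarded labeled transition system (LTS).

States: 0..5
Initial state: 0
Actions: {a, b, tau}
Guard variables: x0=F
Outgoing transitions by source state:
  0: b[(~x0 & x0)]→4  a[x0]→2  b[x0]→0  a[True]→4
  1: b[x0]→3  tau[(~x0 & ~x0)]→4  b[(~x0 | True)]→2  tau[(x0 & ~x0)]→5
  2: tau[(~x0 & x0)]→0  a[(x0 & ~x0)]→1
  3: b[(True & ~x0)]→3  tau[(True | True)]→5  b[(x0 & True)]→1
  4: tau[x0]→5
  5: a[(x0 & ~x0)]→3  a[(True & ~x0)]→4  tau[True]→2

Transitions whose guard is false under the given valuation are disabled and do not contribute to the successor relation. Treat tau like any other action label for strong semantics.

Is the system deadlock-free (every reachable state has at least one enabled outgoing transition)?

Answer: DEADLOCK at state 4

Analysis:
Reachable = {0,4}
  0: a→4  [deg 1]
  4: ∅  [deadlock]
trace reaching 4: a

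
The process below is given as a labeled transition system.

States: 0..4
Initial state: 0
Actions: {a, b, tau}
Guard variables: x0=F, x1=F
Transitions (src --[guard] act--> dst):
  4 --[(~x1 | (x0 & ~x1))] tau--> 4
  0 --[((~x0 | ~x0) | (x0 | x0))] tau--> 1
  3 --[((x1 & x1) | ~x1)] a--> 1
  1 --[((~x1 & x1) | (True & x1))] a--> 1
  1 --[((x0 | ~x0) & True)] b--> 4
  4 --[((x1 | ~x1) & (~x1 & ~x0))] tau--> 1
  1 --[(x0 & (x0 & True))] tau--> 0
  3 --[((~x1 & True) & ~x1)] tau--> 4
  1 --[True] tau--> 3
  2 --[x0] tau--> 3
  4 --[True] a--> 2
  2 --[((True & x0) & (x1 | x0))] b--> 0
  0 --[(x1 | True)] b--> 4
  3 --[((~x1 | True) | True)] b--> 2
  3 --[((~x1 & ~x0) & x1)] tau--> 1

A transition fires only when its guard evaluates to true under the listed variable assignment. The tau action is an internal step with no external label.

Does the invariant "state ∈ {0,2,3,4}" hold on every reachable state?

Safe = {0,2,3,4}
Reach set: {0,1,2,3,4}
  0: ✓
  1: outside
  2: ✓
  3: ✓
  4: ✓
witness against invariant: tau → 1

Answer: INVARIANT VIOLATED at state 1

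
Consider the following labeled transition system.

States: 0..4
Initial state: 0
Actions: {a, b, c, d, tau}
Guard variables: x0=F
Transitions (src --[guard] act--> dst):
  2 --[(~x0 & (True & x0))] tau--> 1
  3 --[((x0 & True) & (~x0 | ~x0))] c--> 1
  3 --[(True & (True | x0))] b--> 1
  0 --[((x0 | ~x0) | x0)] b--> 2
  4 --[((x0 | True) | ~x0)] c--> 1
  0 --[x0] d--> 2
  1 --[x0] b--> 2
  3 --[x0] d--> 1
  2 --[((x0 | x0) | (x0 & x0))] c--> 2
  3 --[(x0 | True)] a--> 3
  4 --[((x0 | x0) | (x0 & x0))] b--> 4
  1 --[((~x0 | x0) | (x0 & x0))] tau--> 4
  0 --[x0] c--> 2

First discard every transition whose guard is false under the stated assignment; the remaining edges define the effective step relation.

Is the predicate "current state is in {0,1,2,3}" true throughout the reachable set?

Answer: INVARIANT HOLDS

Trace:
Allowed set {0,1,2,3}
R = {0,2}
  0: ✓
  2: ✓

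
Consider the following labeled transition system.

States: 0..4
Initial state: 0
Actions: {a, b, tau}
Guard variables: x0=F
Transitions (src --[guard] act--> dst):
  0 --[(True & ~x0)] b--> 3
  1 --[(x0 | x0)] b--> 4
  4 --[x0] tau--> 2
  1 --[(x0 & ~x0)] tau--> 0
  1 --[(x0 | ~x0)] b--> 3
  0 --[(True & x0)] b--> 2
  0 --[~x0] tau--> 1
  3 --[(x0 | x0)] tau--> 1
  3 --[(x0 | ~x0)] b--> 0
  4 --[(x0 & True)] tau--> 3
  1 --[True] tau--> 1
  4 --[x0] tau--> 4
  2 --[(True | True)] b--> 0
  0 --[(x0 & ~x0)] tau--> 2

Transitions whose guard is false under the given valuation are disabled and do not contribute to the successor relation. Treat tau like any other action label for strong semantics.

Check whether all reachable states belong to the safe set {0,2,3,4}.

Answer: INVARIANT VIOLATED at state 1

Working:
Allowed set {0,2,3,4}
Reachable = {0,1,3}
  0: ✓
  1: VIOLATES
  3: ✓
reach 1 via tau — violates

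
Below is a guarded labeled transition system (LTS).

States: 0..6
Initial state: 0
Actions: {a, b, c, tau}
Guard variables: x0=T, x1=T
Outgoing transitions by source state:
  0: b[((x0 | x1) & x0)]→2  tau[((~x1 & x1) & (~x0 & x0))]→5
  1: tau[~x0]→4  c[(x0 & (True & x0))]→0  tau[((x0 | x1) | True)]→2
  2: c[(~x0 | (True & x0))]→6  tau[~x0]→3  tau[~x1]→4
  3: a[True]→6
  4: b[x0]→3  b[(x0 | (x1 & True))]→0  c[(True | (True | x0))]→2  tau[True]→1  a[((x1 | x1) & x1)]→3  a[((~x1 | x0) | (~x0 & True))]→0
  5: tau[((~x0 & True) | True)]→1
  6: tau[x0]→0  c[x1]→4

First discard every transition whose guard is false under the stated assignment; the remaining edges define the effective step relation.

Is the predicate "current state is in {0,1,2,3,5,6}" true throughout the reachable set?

Answer: INVARIANT VIOLATED at state 4

Analysis:
Inv-set: {0,1,2,3,5,6}
R = {0,1,2,3,4,6}
  0: safe
  1: safe
  2: safe
  3: safe
  4: ✗ unsafe
  6: safe
counterexample path to 4: b·c·c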